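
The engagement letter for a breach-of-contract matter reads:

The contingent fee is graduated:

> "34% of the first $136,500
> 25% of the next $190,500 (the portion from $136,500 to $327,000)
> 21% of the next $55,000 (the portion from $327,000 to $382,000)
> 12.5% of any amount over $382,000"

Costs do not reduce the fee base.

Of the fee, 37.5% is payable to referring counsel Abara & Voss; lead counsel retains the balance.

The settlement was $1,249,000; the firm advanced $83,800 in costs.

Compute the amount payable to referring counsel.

Fee base is the gross recovery, $1,249,000; costs are reimbursed separately.
First $136,500 at 34% = $46,410.00
Next $190,500 at 25% = $47,625.00
Next $55,000 at 21% = $11,550.00
Remaining $867,000 at 12.5% = $108,375.00
Fee: $46,410.00 + $47,625.00 + $11,550.00 + $108,375.00 = $213,960.00
Referral share: 37.5% of $213,960.00 = $80,235.00; lead counsel retains $213,960.00 − $80,235.00 = $133,725.00.

$80,235.00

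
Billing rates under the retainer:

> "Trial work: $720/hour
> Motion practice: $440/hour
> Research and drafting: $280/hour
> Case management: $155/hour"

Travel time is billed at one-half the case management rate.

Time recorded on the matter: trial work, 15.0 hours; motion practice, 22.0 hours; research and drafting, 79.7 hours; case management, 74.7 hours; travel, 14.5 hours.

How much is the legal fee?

$55,498.25

Trial work: 15.0 × $720 = $10,800.00
Motion practice: 22.0 × $440 = $9,680.00
Research and drafting: 79.7 × $280 = $22,316.00
Case management: 74.7 × $155 = $11,578.50
Subtotal: $10,800.00 + $9,680.00 + $22,316.00 + $11,578.50 = $54,374.50
Travel: 14.5 × ($155 ÷ 2) = 14.5 × $77.50 = $1,123.75
Total: $54,374.50 + $1,123.75 = $55,498.25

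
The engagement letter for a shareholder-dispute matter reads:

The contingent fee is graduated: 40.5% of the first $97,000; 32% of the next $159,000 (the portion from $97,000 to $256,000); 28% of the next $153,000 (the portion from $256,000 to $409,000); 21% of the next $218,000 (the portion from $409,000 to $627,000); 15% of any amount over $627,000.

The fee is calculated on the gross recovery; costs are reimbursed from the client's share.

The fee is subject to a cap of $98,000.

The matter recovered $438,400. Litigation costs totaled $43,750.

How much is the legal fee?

$98,000.00

Fee base is the gross recovery, $438,400; costs are reimbursed separately.
First $97,000 at 40.5% = $39,285.00
Next $159,000 at 32% = $50,880.00
Next $153,000 at 28% = $42,840.00
Remaining $29,400 at 21% = $6,174.00
Fee: $39,285.00 + $50,880.00 + $42,840.00 + $6,174.00 = $139,179.00
$139,179.00 exceeds the $98,000 cap, so the fee is capped at $98,000.00.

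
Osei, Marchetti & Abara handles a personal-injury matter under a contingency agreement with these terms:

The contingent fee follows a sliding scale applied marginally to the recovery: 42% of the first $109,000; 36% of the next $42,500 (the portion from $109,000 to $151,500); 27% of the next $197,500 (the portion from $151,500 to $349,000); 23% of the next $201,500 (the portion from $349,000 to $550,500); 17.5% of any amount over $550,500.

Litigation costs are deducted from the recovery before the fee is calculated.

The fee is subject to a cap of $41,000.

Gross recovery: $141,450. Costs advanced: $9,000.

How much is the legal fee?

$41,000.00

Fee base (net of costs): $141,450 − $9,000 = $132,450
First $109,000 at 42% = $45,780.00
Remaining $23,450 at 36% = $8,442.00
Fee: $45,780.00 + $8,442.00 = $54,222.00
$54,222.00 exceeds the $41,000 cap, so the fee is capped at $41,000.00.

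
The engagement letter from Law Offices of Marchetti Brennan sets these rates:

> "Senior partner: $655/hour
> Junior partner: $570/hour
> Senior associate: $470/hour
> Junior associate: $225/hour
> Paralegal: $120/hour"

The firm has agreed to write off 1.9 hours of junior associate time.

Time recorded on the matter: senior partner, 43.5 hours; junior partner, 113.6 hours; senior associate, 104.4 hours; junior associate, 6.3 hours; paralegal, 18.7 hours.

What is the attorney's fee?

Senior partner: 43.5 × $655 = $28,492.50
Junior partner: 113.6 × $570 = $64,752.00
Senior associate: 104.4 × $470 = $49,068.00
Junior associate: 6.3 × $225 = $1,417.50
Paralegal: 18.7 × $120 = $2,244.00
Subtotal: $145,974.00
Write-off: 1.9 × $225 = $427.50
Total: $145,974.00 − $427.50 = $145,546.50

$145,546.50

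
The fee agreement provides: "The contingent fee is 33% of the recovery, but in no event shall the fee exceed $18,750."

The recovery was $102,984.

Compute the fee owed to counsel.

33% of $102,984 = $33,984.72
That exceeds the $18,750 cap, so the fee is capped at $18,750.

$18,750.00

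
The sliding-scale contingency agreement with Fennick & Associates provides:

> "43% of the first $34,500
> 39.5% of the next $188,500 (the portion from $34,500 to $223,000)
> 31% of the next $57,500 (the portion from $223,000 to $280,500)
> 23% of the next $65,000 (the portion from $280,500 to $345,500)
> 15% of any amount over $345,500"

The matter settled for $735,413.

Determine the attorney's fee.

First $34,500 at 43% = $14,835.00
Next $188,500 at 39.5% = $74,457.50
Next $57,500 at 31% = $17,825.00
Next $65,000 at 23% = $14,950.00
Remaining $389,913 at 15% = $58,486.95
Fee: $14,835.00 + $74,457.50 + $17,825.00 + $14,950.00 + $58,486.95 = $180,554.45

$180,554.45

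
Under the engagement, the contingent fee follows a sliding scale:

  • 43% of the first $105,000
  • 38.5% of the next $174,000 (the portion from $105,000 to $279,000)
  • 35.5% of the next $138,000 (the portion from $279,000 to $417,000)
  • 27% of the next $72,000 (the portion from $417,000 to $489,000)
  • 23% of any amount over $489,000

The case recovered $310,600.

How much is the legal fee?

First $105,000 at 43% = $45,150.00
Next $174,000 at 38.5% = $66,990.00
Remaining $31,600 at 35.5% = $11,218.00
Fee: $45,150.00 + $66,990.00 + $11,218.00 = $123,358.00

$123,358.00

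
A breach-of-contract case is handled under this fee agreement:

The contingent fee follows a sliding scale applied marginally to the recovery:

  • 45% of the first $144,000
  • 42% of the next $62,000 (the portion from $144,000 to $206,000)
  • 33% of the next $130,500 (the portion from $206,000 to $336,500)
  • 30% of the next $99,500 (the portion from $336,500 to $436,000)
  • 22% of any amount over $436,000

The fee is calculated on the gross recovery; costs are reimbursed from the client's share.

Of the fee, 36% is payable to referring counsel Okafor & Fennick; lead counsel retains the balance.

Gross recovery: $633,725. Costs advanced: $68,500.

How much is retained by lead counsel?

Fee base is the gross recovery, $633,725; costs are reimbursed separately.
First $144,000 at 45% = $64,800.00
Next $62,000 at 42% = $26,040.00
Next $130,500 at 33% = $43,065.00
Next $99,500 at 30% = $29,850.00
Remaining $197,725 at 22% = $43,499.50
Fee: $64,800.00 + $26,040.00 + $43,065.00 + $29,850.00 + $43,499.50 = $207,254.50
Referral share: 36% of $207,254.50 = $74,611.62; lead counsel retains $207,254.50 − $74,611.62 = $132,642.88.

$132,642.88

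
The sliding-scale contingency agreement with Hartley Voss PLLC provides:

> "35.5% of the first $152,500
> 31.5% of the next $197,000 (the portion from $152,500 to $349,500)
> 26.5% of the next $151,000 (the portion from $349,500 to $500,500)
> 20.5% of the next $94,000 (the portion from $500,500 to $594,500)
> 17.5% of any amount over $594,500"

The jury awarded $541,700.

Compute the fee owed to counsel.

$164,653.50

First $152,500 at 35.5% = $54,137.50
Next $197,000 at 31.5% = $62,055.00
Next $151,000 at 26.5% = $40,015.00
Remaining $41,200 at 20.5% = $8,446.00
Fee: $54,137.50 + $62,055.00 + $40,015.00 + $8,446.00 = $164,653.50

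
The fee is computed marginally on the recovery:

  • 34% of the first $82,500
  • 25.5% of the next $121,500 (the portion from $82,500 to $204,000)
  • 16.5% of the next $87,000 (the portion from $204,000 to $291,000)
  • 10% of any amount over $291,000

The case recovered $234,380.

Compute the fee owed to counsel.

$64,045.20

First $82,500 at 34% = $28,050.00
Next $121,500 at 25.5% = $30,982.50
Remaining $30,380 at 16.5% = $5,012.70
Fee: $28,050.00 + $30,982.50 + $5,012.70 = $64,045.20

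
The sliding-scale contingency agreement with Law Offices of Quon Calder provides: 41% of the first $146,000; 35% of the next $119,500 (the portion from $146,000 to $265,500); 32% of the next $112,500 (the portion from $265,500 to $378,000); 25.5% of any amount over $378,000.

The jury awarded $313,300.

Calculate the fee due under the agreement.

First $146,000 at 41% = $59,860.00
Next $119,500 at 35% = $41,825.00
Remaining $47,800 at 32% = $15,296.00
Fee: $59,860.00 + $41,825.00 + $15,296.00 = $116,981.00

$116,981.00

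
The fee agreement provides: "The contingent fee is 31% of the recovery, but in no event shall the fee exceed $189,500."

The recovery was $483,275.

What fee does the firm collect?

$149,815.25

31% of $483,275 = $149,815.25
That is under the $189,500 cap.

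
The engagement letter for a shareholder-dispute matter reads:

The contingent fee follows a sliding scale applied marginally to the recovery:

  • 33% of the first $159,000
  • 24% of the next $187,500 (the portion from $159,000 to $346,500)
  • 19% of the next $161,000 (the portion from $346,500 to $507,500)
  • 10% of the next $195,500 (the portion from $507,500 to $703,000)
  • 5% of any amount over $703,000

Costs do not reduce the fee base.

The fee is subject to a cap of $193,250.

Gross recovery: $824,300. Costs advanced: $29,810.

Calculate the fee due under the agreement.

$153,675.00

Fee base is the gross recovery, $824,300; costs are reimbursed separately.
First $159,000 at 33% = $52,470.00
Next $187,500 at 24% = $45,000.00
Next $161,000 at 19% = $30,590.00
Next $195,500 at 10% = $19,550.00
Remaining $121,300 at 5% = $6,065.00
Fee: $52,470.00 + $45,000.00 + $30,590.00 + $19,550.00 + $6,065.00 = $153,675.00
$153,675.00 is under the $193,250 cap.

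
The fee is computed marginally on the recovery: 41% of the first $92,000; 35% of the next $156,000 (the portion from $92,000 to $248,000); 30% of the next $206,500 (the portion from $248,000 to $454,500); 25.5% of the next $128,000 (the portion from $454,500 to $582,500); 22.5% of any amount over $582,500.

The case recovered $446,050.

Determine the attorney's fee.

First $92,000 at 41% = $37,720.00
Next $156,000 at 35% = $54,600.00
Remaining $198,050 at 30% = $59,415.00
Fee: $37,720.00 + $54,600.00 + $59,415.00 = $151,735.00

$151,735.00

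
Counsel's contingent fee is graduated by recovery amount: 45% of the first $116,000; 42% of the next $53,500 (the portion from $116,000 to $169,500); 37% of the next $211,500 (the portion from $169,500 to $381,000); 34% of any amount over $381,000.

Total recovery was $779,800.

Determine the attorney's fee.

$288,517.00

First $116,000 at 45% = $52,200.00
Next $53,500 at 42% = $22,470.00
Next $211,500 at 37% = $78,255.00
Remaining $398,800 at 34% = $135,592.00
Fee: $52,200.00 + $22,470.00 + $78,255.00 + $135,592.00 = $288,517.00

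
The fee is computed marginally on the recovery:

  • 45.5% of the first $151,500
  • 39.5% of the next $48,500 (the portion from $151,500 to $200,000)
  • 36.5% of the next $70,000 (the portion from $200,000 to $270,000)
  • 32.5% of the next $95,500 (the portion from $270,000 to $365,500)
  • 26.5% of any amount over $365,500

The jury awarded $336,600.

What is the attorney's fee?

First $151,500 at 45.5% = $68,932.50
Next $48,500 at 39.5% = $19,157.50
Next $70,000 at 36.5% = $25,550.00
Remaining $66,600 at 32.5% = $21,645.00
Fee: $68,932.50 + $19,157.50 + $25,550.00 + $21,645.00 = $135,285.00

$135,285.00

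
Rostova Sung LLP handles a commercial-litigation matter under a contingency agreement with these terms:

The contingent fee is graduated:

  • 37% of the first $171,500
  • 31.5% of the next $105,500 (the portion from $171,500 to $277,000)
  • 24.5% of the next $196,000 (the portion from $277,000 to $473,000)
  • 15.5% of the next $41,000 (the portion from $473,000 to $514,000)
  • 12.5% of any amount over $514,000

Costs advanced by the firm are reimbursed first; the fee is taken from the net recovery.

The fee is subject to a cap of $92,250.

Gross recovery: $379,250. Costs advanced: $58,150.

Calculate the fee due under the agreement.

$92,250.00

Fee base (net of costs): $379,250 − $58,150 = $321,100
First $171,500 at 37% = $63,455.00
Next $105,500 at 31.5% = $33,232.50
Remaining $44,100 at 24.5% = $10,804.50
Fee: $63,455.00 + $33,232.50 + $10,804.50 = $107,492.00
$107,492.00 exceeds the $92,250 cap, so the fee is capped at $92,250.00.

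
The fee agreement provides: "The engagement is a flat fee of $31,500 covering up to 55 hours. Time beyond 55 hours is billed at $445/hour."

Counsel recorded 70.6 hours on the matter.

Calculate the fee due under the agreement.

$38,442.00

Flat fee: $31,500.00
Excess hours: 70.6 − 55 = 15.6
Overrun: 15.6 × $445 = $6,942.00
Total: $31,500.00 + $6,942.00 = $38,442.00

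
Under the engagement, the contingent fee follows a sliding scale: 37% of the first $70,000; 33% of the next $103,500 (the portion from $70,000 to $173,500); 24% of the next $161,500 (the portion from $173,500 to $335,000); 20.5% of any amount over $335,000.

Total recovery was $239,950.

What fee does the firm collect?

$76,003.00

First $70,000 at 37% = $25,900.00
Next $103,500 at 33% = $34,155.00
Remaining $66,450 at 24% = $15,948.00
Fee: $25,900.00 + $34,155.00 + $15,948.00 = $76,003.00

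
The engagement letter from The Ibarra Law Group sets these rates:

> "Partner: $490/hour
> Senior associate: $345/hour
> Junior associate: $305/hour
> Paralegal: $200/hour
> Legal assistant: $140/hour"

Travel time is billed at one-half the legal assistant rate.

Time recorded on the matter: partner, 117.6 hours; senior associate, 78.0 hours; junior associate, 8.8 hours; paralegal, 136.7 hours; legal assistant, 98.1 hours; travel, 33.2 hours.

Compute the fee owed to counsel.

Partner: 117.6 × $490 = $57,624.00
Senior associate: 78.0 × $345 = $26,910.00
Junior associate: 8.8 × $305 = $2,684.00
Paralegal: 136.7 × $200 = $27,340.00
Legal assistant: 98.1 × $140 = $13,734.00
Subtotal: $57,624.00 + $26,910.00 + $2,684.00 + $27,340.00 + $13,734.00 = $128,292.00
Travel: 33.2 × ($140 ÷ 2) = 33.2 × $70.00 = $2,324.00
Total: $128,292.00 + $2,324.00 = $130,616.00

$130,616.00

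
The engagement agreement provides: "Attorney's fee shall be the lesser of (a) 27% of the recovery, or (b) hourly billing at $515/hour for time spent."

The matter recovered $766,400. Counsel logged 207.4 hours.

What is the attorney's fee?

(a) 27% of $766,400 = $206,928.00
(b) 207.4 × $515 = $106,811.00
The lesser is (b): $106,811.00.

$106,811.00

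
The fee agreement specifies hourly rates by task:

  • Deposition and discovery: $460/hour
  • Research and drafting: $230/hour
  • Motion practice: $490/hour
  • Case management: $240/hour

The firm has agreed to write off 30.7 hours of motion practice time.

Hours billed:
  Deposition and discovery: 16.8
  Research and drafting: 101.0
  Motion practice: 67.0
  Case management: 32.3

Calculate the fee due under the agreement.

$56,497.00

Deposition and discovery: 16.8 × $460 = $7,728.00
Research and drafting: 101.0 × $230 = $23,230.00
Motion practice: 67.0 × $490 = $32,830.00
Case management: 32.3 × $240 = $7,752.00
Subtotal: $71,540.00
Write-off: 30.7 × $490 = $15,043.00
Total: $71,540.00 − $15,043.00 = $56,497.00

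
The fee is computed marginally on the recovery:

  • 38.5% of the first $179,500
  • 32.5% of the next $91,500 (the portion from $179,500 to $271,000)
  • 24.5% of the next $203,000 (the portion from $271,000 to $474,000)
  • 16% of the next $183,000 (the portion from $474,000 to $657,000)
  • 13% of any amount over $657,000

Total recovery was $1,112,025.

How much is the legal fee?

First $179,500 at 38.5% = $69,107.50
Next $91,500 at 32.5% = $29,737.50
Next $203,000 at 24.5% = $49,735.00
Next $183,000 at 16% = $29,280.00
Remaining $455,025 at 13% = $59,153.25
Fee: $69,107.50 + $29,737.50 + $49,735.00 + $29,280.00 + $59,153.25 = $237,013.25

$237,013.25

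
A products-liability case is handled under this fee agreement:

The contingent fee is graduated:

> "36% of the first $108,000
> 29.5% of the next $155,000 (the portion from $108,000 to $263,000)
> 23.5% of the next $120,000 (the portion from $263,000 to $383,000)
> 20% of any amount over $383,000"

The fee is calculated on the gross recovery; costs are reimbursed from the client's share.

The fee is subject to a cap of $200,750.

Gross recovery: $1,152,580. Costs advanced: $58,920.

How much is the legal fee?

Fee base is the gross recovery, $1,152,580; costs are reimbursed separately.
First $108,000 at 36% = $38,880.00
Next $155,000 at 29.5% = $45,725.00
Next $120,000 at 23.5% = $28,200.00
Remaining $769,580 at 20% = $153,916.00
Fee: $38,880.00 + $45,725.00 + $28,200.00 + $153,916.00 = $266,721.00
$266,721.00 exceeds the $200,750 cap, so the fee is capped at $200,750.00.

$200,750.00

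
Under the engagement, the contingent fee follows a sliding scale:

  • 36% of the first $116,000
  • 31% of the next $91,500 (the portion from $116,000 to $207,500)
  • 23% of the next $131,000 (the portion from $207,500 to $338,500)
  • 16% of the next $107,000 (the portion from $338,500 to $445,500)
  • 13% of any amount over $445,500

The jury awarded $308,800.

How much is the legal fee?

First $116,000 at 36% = $41,760.00
Next $91,500 at 31% = $28,365.00
Remaining $101,300 at 23% = $23,299.00
Fee: $41,760.00 + $28,365.00 + $23,299.00 = $93,424.00

$93,424.00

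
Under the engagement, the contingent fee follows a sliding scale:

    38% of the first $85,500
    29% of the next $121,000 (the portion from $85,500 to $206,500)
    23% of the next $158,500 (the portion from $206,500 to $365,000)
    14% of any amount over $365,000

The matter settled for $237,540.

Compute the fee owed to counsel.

First $85,500 at 38% = $32,490.00
Next $121,000 at 29% = $35,090.00
Remaining $31,040 at 23% = $7,139.20
Fee: $32,490.00 + $35,090.00 + $7,139.20 = $74,719.20

$74,719.20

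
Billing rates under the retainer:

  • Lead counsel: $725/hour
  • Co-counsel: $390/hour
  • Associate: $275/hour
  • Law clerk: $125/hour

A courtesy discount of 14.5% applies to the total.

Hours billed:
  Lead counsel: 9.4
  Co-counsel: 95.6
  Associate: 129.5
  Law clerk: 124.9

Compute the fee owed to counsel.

Lead counsel: 9.4 × $725 = $6,815.00
Co-counsel: 95.6 × $390 = $37,284.00
Associate: 129.5 × $275 = $35,612.50
Law clerk: 124.9 × $125 = $15,612.50
Subtotal: $95,324.00
Less 14.5% discount: −$13,821.98
Total: $95,324.00 − $13,821.98 = $81,502.02

$81,502.02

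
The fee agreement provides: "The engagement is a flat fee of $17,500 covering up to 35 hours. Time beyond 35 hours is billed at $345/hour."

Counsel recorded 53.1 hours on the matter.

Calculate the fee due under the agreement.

Flat fee: $17,500.00
Excess hours: 53.1 − 35 = 18.1
Overrun: 18.1 × $345 = $6,244.50
Total: $17,500.00 + $6,244.50 = $23,744.50

$23,744.50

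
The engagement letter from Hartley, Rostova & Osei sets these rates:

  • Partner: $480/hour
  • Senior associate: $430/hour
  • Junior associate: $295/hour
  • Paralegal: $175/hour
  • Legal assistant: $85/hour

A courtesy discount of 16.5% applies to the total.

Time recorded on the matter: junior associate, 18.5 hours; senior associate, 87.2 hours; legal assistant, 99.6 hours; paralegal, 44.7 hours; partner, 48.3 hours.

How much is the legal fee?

Partner: 48.3 × $480 = $23,184.00
Senior associate: 87.2 × $430 = $37,496.00
Junior associate: 18.5 × $295 = $5,457.50
Paralegal: 44.7 × $175 = $7,822.50
Legal assistant: 99.6 × $85 = $8,466.00
Subtotal: $82,426.00
Less 16.5% discount: −$13,600.29
Total: $82,426.00 − $13,600.29 = $68,825.71

$68,825.71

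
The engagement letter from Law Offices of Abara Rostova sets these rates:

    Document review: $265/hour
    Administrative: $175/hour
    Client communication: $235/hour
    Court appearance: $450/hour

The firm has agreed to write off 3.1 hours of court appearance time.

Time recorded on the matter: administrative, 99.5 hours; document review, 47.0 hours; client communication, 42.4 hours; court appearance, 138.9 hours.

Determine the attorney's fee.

$100,941.50

Document review: 47.0 × $265 = $12,455.00
Administrative: 99.5 × $175 = $17,412.50
Client communication: 42.4 × $235 = $9,964.00
Court appearance: 138.9 × $450 = $62,505.00
Subtotal: $102,336.50
Write-off: 3.1 × $450 = $1,395.00
Total: $102,336.50 − $1,395.00 = $100,941.50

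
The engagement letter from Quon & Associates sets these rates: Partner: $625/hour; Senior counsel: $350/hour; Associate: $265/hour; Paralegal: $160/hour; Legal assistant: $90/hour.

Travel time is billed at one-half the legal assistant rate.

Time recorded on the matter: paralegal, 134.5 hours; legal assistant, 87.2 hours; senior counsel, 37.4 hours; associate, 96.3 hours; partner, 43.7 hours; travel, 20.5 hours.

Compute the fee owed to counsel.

Partner: 43.7 × $625 = $27,312.50
Senior counsel: 37.4 × $350 = $13,090.00
Associate: 96.3 × $265 = $25,519.50
Paralegal: 134.5 × $160 = $21,520.00
Legal assistant: 87.2 × $90 = $7,848.00
Subtotal: $27,312.50 + $13,090.00 + $25,519.50 + $21,520.00 + $7,848.00 = $95,290.00
Travel: 20.5 × ($90 ÷ 2) = 20.5 × $45.00 = $922.50
Total: $95,290.00 + $922.50 = $96,212.50

$96,212.50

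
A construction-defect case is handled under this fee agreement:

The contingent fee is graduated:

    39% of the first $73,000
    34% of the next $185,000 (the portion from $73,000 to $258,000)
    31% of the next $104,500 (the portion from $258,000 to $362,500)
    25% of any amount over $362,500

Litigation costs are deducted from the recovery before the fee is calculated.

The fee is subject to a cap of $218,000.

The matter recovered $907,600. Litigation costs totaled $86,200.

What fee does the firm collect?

$218,000.00

Fee base (net of costs): $907,600 − $86,200 = $821,400
First $73,000 at 39% = $28,470.00
Next $185,000 at 34% = $62,900.00
Next $104,500 at 31% = $32,395.00
Remaining $458,900 at 25% = $114,725.00
Fee: $28,470.00 + $62,900.00 + $32,395.00 + $114,725.00 = $238,490.00
$238,490.00 exceeds the $218,000 cap, so the fee is capped at $218,000.00.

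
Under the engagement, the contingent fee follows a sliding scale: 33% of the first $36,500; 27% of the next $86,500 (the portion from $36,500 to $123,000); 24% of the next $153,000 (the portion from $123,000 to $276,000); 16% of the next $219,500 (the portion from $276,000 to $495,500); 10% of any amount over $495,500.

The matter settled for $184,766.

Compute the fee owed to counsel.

$50,223.84

First $36,500 at 33% = $12,045.00
Next $86,500 at 27% = $23,355.00
Remaining $61,766 at 24% = $14,823.84
Fee: $12,045.00 + $23,355.00 + $14,823.84 = $50,223.84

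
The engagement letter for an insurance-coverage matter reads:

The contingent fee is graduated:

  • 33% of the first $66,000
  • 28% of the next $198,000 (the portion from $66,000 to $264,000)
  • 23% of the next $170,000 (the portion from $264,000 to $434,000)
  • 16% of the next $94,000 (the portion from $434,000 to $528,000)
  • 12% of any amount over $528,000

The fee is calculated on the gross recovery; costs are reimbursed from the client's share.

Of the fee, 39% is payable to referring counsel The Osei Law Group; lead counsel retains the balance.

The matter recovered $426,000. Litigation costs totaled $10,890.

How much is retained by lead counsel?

$69,832.80

Fee base is the gross recovery, $426,000; costs are reimbursed separately.
First $66,000 at 33% = $21,780.00
Next $198,000 at 28% = $55,440.00
Remaining $162,000 at 23% = $37,260.00
Fee: $21,780.00 + $55,440.00 + $37,260.00 = $114,480.00
Referral share: 39% of $114,480.00 = $44,647.20; lead counsel retains $114,480.00 − $44,647.20 = $69,832.80.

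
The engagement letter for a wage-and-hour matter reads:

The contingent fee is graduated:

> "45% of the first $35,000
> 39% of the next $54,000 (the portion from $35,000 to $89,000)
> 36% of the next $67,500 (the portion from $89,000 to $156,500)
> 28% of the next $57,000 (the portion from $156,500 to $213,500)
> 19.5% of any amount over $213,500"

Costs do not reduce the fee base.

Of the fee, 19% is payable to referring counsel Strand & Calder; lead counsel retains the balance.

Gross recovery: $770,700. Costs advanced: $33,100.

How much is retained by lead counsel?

$150,436.44

Fee base is the gross recovery, $770,700; costs are reimbursed separately.
First $35,000 at 45% = $15,750.00
Next $54,000 at 39% = $21,060.00
Next $67,500 at 36% = $24,300.00
Next $57,000 at 28% = $15,960.00
Remaining $557,200 at 19.5% = $108,654.00
Fee: $15,750.00 + $21,060.00 + $24,300.00 + $15,960.00 + $108,654.00 = $185,724.00
Referral share: 19% of $185,724.00 = $35,287.56; lead counsel retains $185,724.00 − $35,287.56 = $150,436.44.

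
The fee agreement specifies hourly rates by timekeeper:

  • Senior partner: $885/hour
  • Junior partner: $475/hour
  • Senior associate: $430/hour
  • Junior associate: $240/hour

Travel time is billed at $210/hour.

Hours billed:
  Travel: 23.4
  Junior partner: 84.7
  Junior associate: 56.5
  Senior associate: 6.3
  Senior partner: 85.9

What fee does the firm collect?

$137,437.00

Senior partner: 85.9 × $885 = $76,021.50
Junior partner: 84.7 × $475 = $40,232.50
Senior associate: 6.3 × $430 = $2,709.00
Junior associate: 56.5 × $240 = $13,560.00
Subtotal: $76,021.50 + $40,232.50 + $2,709.00 + $13,560.00 = $132,523.00
Travel: 23.4 × $210 = $4,914.00
Total: $132,523.00 + $4,914.00 = $137,437.00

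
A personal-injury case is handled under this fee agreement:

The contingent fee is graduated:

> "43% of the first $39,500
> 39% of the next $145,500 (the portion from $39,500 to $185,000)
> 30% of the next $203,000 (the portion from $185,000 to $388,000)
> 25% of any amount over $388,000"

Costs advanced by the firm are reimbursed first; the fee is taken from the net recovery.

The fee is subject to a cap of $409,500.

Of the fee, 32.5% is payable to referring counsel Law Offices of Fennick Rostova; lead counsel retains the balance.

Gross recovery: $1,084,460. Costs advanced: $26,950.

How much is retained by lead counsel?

$203,855.06

Fee base (net of costs): $1,084,460 − $26,950 = $1,057,510
First $39,500 at 43% = $16,985.00
Next $145,500 at 39% = $56,745.00
Next $203,000 at 30% = $60,900.00
Remaining $669,510 at 25% = $167,377.50
Fee: $16,985.00 + $56,745.00 + $60,900.00 + $167,377.50 = $302,007.50
$302,007.50 is under the $409,500 cap.
Referral share: 32.5% of $302,007.50 = $98,152.44; lead counsel retains $302,007.50 − $98,152.44 = $203,855.06.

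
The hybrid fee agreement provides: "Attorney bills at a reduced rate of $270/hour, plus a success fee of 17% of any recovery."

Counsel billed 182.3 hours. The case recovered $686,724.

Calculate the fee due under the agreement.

Hourly: 182.3 × $270 = $49,221.00
Success fee: 17% of $686,724 = $116,743.08
Total: $49,221.00 + $116,743.08 = $165,964.08

$165,964.08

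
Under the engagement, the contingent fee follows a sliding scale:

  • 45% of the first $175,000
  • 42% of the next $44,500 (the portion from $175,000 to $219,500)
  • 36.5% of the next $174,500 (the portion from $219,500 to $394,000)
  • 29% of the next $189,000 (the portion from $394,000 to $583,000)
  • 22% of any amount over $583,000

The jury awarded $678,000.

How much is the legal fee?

$236,842.50

First $175,000 at 45% = $78,750.00
Next $44,500 at 42% = $18,690.00
Next $174,500 at 36.5% = $63,692.50
Next $189,000 at 29% = $54,810.00
Remaining $95,000 at 22% = $20,900.00
Fee: $78,750.00 + $18,690.00 + $63,692.50 + $54,810.00 + $20,900.00 = $236,842.50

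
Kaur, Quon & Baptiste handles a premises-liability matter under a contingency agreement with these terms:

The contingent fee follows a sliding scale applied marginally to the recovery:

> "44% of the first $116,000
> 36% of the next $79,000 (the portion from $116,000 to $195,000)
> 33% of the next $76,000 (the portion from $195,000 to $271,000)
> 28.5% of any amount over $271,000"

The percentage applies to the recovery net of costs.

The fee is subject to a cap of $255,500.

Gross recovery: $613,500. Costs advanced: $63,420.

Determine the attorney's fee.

Fee base (net of costs): $613,500 − $63,420 = $550,080
First $116,000 at 44% = $51,040.00
Next $79,000 at 36% = $28,440.00
Next $76,000 at 33% = $25,080.00
Remaining $279,080 at 28.5% = $79,537.80
Fee: $51,040.00 + $28,440.00 + $25,080.00 + $79,537.80 = $184,097.80
$184,097.80 is under the $255,500 cap.

$184,097.80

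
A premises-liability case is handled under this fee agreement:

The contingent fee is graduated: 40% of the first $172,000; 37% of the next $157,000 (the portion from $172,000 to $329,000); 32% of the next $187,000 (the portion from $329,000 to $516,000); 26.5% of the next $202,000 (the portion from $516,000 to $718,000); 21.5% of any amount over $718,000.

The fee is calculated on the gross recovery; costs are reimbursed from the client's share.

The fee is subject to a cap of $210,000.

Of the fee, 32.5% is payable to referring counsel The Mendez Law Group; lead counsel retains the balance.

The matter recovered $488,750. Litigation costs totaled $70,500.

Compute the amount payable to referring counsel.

Fee base is the gross recovery, $488,750; costs are reimbursed separately.
First $172,000 at 40% = $68,800.00
Next $157,000 at 37% = $58,090.00
Remaining $159,750 at 32% = $51,120.00
Fee: $68,800.00 + $58,090.00 + $51,120.00 = $178,010.00
$178,010.00 is under the $210,000 cap.
Referral share: 32.5% of $178,010.00 = $57,853.25; lead counsel retains $178,010.00 − $57,853.25 = $120,156.75.

$57,853.25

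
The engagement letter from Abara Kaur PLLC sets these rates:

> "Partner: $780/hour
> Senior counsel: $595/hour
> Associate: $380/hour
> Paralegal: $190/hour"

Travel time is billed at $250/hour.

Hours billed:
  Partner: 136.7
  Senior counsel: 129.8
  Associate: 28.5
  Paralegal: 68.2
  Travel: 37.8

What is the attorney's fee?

Partner: 136.7 × $780 = $106,626.00
Senior counsel: 129.8 × $595 = $77,231.00
Associate: 28.5 × $380 = $10,830.00
Paralegal: 68.2 × $190 = $12,958.00
Subtotal: $106,626.00 + $77,231.00 + $10,830.00 + $12,958.00 = $207,645.00
Travel: 37.8 × $250 = $9,450.00
Total: $207,645.00 + $9,450.00 = $217,095.00

$217,095.00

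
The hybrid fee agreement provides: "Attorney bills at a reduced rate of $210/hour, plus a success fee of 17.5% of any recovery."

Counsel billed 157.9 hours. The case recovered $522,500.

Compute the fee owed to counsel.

$124,596.50

Hourly: 157.9 × $210 = $33,159.00
Success fee: 17.5% of $522,500 = $91,437.50
Total: $33,159.00 + $91,437.50 = $124,596.50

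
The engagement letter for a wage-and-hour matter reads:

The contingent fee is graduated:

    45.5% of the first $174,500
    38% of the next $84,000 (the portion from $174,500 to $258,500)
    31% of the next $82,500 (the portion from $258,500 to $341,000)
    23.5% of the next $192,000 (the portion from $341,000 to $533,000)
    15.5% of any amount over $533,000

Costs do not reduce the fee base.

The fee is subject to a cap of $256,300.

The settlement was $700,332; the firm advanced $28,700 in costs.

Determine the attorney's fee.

Fee base is the gross recovery, $700,332; costs are reimbursed separately.
First $174,500 at 45.5% = $79,397.50
Next $84,000 at 38% = $31,920.00
Next $82,500 at 31% = $25,575.00
Next $192,000 at 23.5% = $45,120.00
Remaining $167,332 at 15.5% = $25,936.46
Fee: $79,397.50 + $31,920.00 + $25,575.00 + $45,120.00 + $25,936.46 = $207,948.96
$207,948.96 is under the $256,300 cap.

$207,948.96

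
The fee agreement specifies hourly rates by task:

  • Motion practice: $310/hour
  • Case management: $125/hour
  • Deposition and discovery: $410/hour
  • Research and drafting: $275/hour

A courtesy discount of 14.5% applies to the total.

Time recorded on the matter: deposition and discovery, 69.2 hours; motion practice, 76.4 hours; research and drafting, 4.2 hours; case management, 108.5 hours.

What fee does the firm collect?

Motion practice: 76.4 × $310 = $23,684.00
Case management: 108.5 × $125 = $13,562.50
Deposition and discovery: 69.2 × $410 = $28,372.00
Research and drafting: 4.2 × $275 = $1,155.00
Subtotal: $66,773.50
Less 14.5% discount: −$9,682.16
Total: $66,773.50 − $9,682.16 = $57,091.34

$57,091.34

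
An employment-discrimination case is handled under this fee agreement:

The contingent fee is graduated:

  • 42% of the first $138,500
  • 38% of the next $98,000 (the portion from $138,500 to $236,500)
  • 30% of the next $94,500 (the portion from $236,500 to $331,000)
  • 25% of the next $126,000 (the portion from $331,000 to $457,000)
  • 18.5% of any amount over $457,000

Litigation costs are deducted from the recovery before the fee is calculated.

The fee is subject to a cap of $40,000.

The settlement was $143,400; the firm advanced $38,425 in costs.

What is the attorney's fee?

Fee base (net of costs): $143,400 − $38,425 = $104,975
First $104,975 at 42% = $44,089.50
$44,089.50 exceeds the $40,000 cap, so the fee is capped at $40,000.00.

$40,000.00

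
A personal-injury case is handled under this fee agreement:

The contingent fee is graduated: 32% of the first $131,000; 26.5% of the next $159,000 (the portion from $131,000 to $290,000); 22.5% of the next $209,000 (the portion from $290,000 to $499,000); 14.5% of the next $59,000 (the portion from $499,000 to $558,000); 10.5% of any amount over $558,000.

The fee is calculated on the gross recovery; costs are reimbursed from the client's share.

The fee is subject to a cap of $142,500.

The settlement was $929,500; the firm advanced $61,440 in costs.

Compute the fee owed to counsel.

$142,500.00

Fee base is the gross recovery, $929,500; costs are reimbursed separately.
First $131,000 at 32% = $41,920.00
Next $159,000 at 26.5% = $42,135.00
Next $209,000 at 22.5% = $47,025.00
Next $59,000 at 14.5% = $8,555.00
Remaining $371,500 at 10.5% = $39,007.50
Fee: $41,920.00 + $42,135.00 + $47,025.00 + $8,555.00 + $39,007.50 = $178,642.50
$178,642.50 exceeds the $142,500 cap, so the fee is capped at $142,500.00.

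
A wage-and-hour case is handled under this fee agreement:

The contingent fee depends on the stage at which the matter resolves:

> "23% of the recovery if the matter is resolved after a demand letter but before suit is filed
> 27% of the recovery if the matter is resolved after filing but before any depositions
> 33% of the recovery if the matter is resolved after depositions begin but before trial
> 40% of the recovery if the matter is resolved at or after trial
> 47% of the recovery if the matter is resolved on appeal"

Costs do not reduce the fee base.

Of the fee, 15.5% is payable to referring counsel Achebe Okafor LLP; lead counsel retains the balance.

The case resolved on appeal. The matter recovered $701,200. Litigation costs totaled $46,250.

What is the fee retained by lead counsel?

$278,481.58

Fee base is the gross recovery, $701,200; costs are reimbursed separately.
The matter resolved on appeal, so the 47% rate applies.
$701,200 × 47% = $329,564.00
Referral share: 15.5% of $329,564.00 = $51,082.42; lead counsel retains $329,564.00 − $51,082.42 = $278,481.58.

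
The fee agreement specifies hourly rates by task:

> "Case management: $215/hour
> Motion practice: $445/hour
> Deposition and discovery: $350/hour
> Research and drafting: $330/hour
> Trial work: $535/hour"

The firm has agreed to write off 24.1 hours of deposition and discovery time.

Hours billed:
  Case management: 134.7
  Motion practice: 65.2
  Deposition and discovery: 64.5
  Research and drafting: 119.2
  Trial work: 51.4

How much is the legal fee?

Case management: 134.7 × $215 = $28,960.50
Motion practice: 65.2 × $445 = $29,014.00
Deposition and discovery: 64.5 × $350 = $22,575.00
Research and drafting: 119.2 × $330 = $39,336.00
Trial work: 51.4 × $535 = $27,499.00
Subtotal: $147,384.50
Write-off: 24.1 × $350 = $8,435.00
Total: $147,384.50 − $8,435.00 = $138,949.50

$138,949.50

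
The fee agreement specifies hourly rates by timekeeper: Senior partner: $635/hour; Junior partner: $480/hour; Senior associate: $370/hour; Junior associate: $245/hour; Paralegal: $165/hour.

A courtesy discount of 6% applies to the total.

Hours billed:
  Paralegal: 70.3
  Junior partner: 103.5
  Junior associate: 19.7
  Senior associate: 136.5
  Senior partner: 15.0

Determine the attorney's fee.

Senior partner: 15.0 × $635 = $9,525.00
Junior partner: 103.5 × $480 = $49,680.00
Senior associate: 136.5 × $370 = $50,505.00
Junior associate: 19.7 × $245 = $4,826.50
Paralegal: 70.3 × $165 = $11,599.50
Subtotal: $126,136.00
Less 6% discount: −$7,568.16
Total: $126,136.00 − $7,568.16 = $118,567.84

$118,567.84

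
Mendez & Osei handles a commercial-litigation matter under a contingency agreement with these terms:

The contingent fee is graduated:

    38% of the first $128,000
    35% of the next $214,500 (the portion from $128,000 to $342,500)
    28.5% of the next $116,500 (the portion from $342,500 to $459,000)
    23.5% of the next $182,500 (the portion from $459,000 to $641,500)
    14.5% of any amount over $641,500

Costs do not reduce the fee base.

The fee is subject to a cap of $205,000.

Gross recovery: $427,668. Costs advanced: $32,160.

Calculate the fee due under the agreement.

$147,987.88

Fee base is the gross recovery, $427,668; costs are reimbursed separately.
First $128,000 at 38% = $48,640.00
Next $214,500 at 35% = $75,075.00
Remaining $85,168 at 28.5% = $24,272.88
Fee: $48,640.00 + $75,075.00 + $24,272.88 = $147,987.88
$147,987.88 is under the $205,000 cap.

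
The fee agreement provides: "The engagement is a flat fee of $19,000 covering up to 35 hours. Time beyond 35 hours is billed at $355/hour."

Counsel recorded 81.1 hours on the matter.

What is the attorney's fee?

$35,365.50

Flat fee: $19,000.00
Excess hours: 81.1 − 35 = 46.1
Overrun: 46.1 × $355 = $16,365.50
Total: $19,000.00 + $16,365.50 = $35,365.50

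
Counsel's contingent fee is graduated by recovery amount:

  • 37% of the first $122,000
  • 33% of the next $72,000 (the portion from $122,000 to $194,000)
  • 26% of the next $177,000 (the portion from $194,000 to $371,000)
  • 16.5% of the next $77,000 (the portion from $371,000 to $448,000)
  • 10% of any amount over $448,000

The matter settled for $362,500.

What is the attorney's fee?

First $122,000 at 37% = $45,140.00
Next $72,000 at 33% = $23,760.00
Remaining $168,500 at 26% = $43,810.00
Fee: $45,140.00 + $23,760.00 + $43,810.00 = $112,710.00

$112,710.00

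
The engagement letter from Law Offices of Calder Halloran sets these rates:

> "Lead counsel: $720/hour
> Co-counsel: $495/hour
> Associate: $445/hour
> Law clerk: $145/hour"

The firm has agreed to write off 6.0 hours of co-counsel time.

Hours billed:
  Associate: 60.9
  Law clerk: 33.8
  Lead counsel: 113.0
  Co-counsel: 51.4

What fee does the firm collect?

Lead counsel: 113.0 × $720 = $81,360.00
Co-counsel: 51.4 × $495 = $25,443.00
Associate: 60.9 × $445 = $27,100.50
Law clerk: 33.8 × $145 = $4,901.00
Subtotal: $138,804.50
Write-off: 6.0 × $495 = $2,970.00
Total: $138,804.50 − $2,970.00 = $135,834.50

$135,834.50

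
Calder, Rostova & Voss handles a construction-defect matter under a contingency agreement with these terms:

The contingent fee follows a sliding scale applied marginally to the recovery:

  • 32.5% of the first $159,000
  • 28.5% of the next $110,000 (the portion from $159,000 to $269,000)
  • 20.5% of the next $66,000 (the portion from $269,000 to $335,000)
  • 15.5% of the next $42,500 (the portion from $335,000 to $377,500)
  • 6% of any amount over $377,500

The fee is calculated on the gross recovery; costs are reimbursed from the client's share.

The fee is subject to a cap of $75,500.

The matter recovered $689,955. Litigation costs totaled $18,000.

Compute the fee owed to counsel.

Fee base is the gross recovery, $689,955; costs are reimbursed separately.
First $159,000 at 32.5% = $51,675.00
Next $110,000 at 28.5% = $31,350.00
Next $66,000 at 20.5% = $13,530.00
Next $42,500 at 15.5% = $6,587.50
Remaining $312,455 at 6% = $18,747.30
Fee: $51,675.00 + $31,350.00 + $13,530.00 + $6,587.50 + $18,747.30 = $121,889.80
$121,889.80 exceeds the $75,500 cap, so the fee is capped at $75,500.00.

$75,500.00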